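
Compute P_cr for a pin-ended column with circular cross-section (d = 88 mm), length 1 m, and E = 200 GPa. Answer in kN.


I = pi * d^4 / 64 = 2943747.71 mm^4
L = 1000.0 mm
P_cr = pi^2 * E * I / L^2
= 9.8696 * 200000.0 * 2943747.71 / 1000.0^2
= 5810725.08 N = 5810.7251 kN

5810.7251 kN


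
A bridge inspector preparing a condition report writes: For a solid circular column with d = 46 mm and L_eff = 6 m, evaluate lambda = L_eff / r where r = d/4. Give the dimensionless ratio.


Radius of gyration r = d / 4 = 46 / 4 = 11.5 mm
L_eff = 6000.0 mm
Slenderness ratio = L / r = 6000.0 / 11.5 = 521.74 (dimensionless)

521.74 (dimensionless)


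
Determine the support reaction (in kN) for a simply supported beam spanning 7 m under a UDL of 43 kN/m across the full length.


Total load = w * L = 43 * 7 = 301 kN
By symmetry, each reaction R = total / 2 = 301 / 2 = 150.5 kN

150.5 kN


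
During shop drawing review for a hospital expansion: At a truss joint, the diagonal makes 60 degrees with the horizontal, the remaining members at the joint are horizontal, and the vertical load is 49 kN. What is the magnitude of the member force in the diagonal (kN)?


At the joint, only the diagonal has a vertical component, so vertical equilibrium gives:
F * sin(60) = 49
F = 49 / sin(60)
= 49 / 0.866025
= 56.58 kN

56.58 kN


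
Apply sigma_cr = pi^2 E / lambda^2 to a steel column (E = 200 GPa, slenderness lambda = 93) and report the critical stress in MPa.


sigma_cr = pi^2 * E / lambda^2
= 9.8696 * 200000.0 / 93^2
= 9.8696 * 200000.0 / 8649
= 228.2253 MPa

228.2253 MPa


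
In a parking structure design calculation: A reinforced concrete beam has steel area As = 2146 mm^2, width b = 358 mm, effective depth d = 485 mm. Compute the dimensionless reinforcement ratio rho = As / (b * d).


rho = As / (b * d)
= 2146 / (358 * 485)
= 2146 / 173630
= 0.01236 (dimensionless)

0.01236 (dimensionless)


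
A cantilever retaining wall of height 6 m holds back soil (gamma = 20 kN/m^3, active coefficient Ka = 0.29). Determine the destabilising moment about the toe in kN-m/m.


Pa = 0.5 * Ka * gamma * H^2
= 0.5 * 0.29 * 20 * 6^2
= 104.4 kN/m
Arm = H / 3 = 6 / 3 = 2.0 m
Mo = Pa * arm = Pa * H / 3 = 104.4 * 6 / 3 = 208.8 kN-m/m

208.8 kN-m/m


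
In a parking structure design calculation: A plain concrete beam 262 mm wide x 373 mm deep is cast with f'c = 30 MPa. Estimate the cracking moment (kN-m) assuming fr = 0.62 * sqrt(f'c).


fr = 0.62 * sqrt(30) = 0.62 * 5.4772 = 3.3959 MPa
I = 262 * 373^3 / 12 = 1133043387.83 mm^4
y_t = 186.5 mm
M_cr = fr * I / y_t = 3.3959 * 1133043387.83 / 186.5 N-mm
= 20.631 kN-m

20.631 kN-m


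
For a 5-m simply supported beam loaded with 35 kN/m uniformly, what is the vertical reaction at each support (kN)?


Total load = w * L = 35 * 5 = 175 kN
By symmetry, each reaction R = total / 2 = 175 / 2 = 87.5 kN

87.5 kN


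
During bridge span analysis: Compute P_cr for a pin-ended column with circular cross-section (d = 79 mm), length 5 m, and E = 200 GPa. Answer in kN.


I = pi * d^4 / 64 = 1911957.63 mm^4
L = 5000.0 mm
P_cr = pi^2 * E * I / L^2
= 9.8696 * 200000.0 * 1911957.63 / 5000.0^2
= 150962.12 N = 150.9621 kN

150.9621 kN


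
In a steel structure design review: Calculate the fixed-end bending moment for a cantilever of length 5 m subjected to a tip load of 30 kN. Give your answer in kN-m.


For a cantilever with a point load at the free end:
M_max = P * L = 30 * 5 = 150 kN-m

150 kN-m


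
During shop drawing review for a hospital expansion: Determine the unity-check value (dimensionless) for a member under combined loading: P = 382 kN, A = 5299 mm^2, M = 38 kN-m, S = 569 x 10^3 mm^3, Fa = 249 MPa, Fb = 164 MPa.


f_a = P / A = 382000.0 / 5299 = 72.0891 MPa
f_b = M / S = 38000000.0 / 569000.0 = 66.7838 MPa
Ratio = f_a / Fa + f_b / Fb
= 72.0891 / 249 + 66.7838 / 164
= 0.6967 (dimensionless)

0.6967 (dimensionless)


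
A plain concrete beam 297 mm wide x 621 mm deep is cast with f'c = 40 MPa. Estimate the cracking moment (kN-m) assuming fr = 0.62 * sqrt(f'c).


fr = 0.62 * sqrt(40) = 0.62 * 6.3246 = 3.9212 MPa
I = 297 * 621^3 / 12 = 5927205759.75 mm^4
y_t = 310.5 mm
M_cr = fr * I / y_t = 3.9212 * 5927205759.75 / 310.5 N-mm
= 74.8532 kN-m

74.8532 kN-m


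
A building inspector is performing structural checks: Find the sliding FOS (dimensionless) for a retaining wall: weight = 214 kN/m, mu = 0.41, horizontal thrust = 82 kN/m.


Resisting force = mu * W = 0.41 * 214 = 87.74 kN/m
FOS = Resisting / Driving = 87.74 / 82
= 1.07 (dimensionless)

1.07 (dimensionless)


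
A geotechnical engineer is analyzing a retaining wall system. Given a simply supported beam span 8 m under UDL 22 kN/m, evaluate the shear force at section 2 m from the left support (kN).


R_A = w * L / 2 = 22 * 8 / 2 = 88.0 kN
V(x) = R_A - w * x = 88.0 - 22 * 2
= 44.0 kN

44.0 kN


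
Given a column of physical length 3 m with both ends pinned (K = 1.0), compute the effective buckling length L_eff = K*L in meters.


L_eff = K * L
= 1.0 * 3
= 3.0 m

3.0 m


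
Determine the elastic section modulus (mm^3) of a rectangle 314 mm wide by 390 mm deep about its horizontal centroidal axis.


S = b * h^2 / 6
= 314 * 390^2 / 6
= 314 * 152100 / 6
= 7959900.0 mm^3

7959900.0 mm^3


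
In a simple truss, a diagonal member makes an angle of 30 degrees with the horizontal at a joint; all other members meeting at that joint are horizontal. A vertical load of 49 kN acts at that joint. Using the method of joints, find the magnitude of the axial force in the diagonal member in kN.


At the joint, only the diagonal has a vertical component, so vertical equilibrium gives:
F * sin(30) = 49
F = 49 / sin(30)
= 49 / 0.5
= 98.0 kN

98.0 kN


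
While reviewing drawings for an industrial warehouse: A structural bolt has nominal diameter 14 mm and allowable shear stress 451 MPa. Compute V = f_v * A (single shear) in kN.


A = pi * d^2 / 4 = pi * 14^2 / 4 = 153.938 mm^2
V = f_v * A / 1000 = 451 * 153.938 / 1000
= 69.4261 kN

69.4261 kN


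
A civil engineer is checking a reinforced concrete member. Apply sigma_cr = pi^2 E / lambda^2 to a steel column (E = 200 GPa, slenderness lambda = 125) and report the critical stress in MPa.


sigma_cr = pi^2 * E / lambda^2
= 9.8696 * 200000.0 / 125^2
= 9.8696 * 200000.0 / 15625
= 126.3309 MPa

126.3309 MPa


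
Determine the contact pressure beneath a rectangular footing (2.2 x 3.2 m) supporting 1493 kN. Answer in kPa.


A = 2.2 * 3.2 = 7.04 m^2
q = P / A = 1493 / 7.04
= 212.0739 kPa

212.0739 kPa


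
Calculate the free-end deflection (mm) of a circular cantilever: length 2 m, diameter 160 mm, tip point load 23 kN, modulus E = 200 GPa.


I = pi * d^4 / 64 = pi * 160^4 / 64 = 32169908.77 mm^4
L = 2000.0 mm, P = 23000.0 N, E = 200000.0 MPa
delta = P * L^3 / (3 * E * I)
= 23000.0 * 2000.0^3 / (3 * 200000.0 * 32169908.77)
= 9.5327 mm

9.5327 mm


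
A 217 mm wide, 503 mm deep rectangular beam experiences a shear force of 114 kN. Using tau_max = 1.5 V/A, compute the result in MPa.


A = b * h = 217 * 503 = 109151 mm^2
V = 114 kN = 114000.0 N
tau_max = 1.5 * V / A = 1.5 * 114000.0 / 109151
= 1.5666 MPa

1.5666 MPa


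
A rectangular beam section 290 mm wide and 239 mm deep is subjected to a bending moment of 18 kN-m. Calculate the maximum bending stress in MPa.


I = b * h^3 / 12 = 290 * 239^3 / 12 = 329921375.83 mm^4
y = h / 2 = 239 / 2 = 119.5 mm
M = 18 kN-m = 18000000.0 N-mm
sigma = M * y / I = 18000000.0 * 119.5 / 329921375.83
= 6.52 MPa

6.52 MPa


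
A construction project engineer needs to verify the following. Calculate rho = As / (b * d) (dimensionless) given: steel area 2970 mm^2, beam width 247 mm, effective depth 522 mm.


rho = As / (b * d)
= 2970 / (247 * 522)
= 2970 / 128934
= 0.023035 (dimensionless)

0.023035 (dimensionless)


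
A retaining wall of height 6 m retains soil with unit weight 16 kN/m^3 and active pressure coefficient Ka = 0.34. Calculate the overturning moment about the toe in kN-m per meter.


Pa = 0.5 * Ka * gamma * H^2
= 0.5 * 0.34 * 16 * 6^2
= 97.92 kN/m
Arm = H / 3 = 6 / 3 = 2.0 m
Mo = Pa * arm = Pa * H / 3 = 97.92 * 6 / 3 = 195.84 kN-m/m

195.84 kN-m/m


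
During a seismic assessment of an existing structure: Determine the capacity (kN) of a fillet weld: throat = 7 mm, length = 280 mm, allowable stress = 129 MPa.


Strength = throat * length * allowable stress
= 7 * 280 * 129 N
= 252840 N
= 252.84 kN

252.84 kN


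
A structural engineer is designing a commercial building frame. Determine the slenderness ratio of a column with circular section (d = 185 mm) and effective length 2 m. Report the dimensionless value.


Radius of gyration r = d / 4 = 185 / 4 = 46.25 mm
L_eff = 2000.0 mm
Slenderness ratio = L / r = 2000.0 / 46.25 = 43.24 (dimensionless)

43.24 (dimensionless)


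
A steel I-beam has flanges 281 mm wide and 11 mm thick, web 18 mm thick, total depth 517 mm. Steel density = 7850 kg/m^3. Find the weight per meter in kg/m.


A_flanges = 2 * 281 * 11 = 6182 mm^2
A_web = (517 - 2 * 11) * 18 = 8910 mm^2
A_total = 6182 + 8910 = 15092 mm^2 = 0.015092 m^2
Weight = rho * A = 7850 * 0.015092 = 118.4722 kg/m

118.4722 kg/m


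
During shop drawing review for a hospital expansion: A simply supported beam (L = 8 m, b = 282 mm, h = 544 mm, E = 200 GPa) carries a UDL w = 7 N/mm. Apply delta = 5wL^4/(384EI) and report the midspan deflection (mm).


I = 282 * 544^3 / 12 = 3783245824.0 mm^4
L = 8000.0 mm, w = 7 N/mm, E = 200000.0 MPa
delta = 5 * w * L^4 / (384 * E * I)
= 5 * 7 * 8000.0^4 / (384 * 200000.0 * 3783245824.0)
= 0.4934 mm

0.4934 mm


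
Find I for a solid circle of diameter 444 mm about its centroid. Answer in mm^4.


r = d / 2 = 444 / 2 = 222.0 mm
I = pi * r^4 / 4 = pi * 222.0^4 / 4
= 1907663539.08 mm^4

1907663539.08 mm^4


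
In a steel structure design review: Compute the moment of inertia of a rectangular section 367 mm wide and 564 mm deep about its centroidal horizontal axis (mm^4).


I = b * h^3 / 12
= 367 * 564^3 / 12
= 367 * 179406144 / 12
= 5486837904.0 mm^4

5486837904.0 mm^4


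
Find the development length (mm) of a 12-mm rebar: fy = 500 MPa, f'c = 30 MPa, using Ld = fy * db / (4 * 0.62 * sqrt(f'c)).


Ld = (fy * db) / (4 * 0.62 * sqrt(f'c))
= (500 * 12) / (4 * 0.62 * sqrt(30))
= 6000 / 13.5835
= 441.71 mm

441.71 mm


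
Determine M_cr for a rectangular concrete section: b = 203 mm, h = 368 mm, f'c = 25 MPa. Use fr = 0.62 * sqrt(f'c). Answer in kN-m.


fr = 0.62 * sqrt(25) = 0.62 * 5.0 = 3.1 MPa
I = 203 * 368^3 / 12 = 843059541.33 mm^4
y_t = 184.0 mm
M_cr = fr * I / y_t = 3.1 * 843059541.33 / 184.0 N-mm
= 14.2037 kN-m

14.2037 kN-m


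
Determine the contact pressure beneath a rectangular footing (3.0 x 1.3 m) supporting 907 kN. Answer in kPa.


A = 3.0 * 1.3 = 3.9 m^2
q = P / A = 907 / 3.9
= 232.5641 kPa

232.5641 kPa


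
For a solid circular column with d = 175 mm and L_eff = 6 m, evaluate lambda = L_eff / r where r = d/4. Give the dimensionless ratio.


Radius of gyration r = d / 4 = 175 / 4 = 43.75 mm
L_eff = 6000.0 mm
Slenderness ratio = L / r = 6000.0 / 43.75 = 137.14 (dimensionless)

137.14 (dimensionless)


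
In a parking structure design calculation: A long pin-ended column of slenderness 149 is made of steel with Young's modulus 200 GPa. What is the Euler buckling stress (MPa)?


sigma_cr = pi^2 * E / lambda^2
= 9.8696 * 200000.0 / 149^2
= 9.8696 * 200000.0 / 22201
= 88.9113 MPa

88.9113 MPa


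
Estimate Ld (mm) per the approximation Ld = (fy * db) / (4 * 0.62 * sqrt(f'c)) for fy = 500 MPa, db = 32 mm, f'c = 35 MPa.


Ld = (fy * db) / (4 * 0.62 * sqrt(f'c))
= (500 * 32) / (4 * 0.62 * sqrt(35))
= 16000 / 14.6719
= 1090.52 mm

1090.52 mm


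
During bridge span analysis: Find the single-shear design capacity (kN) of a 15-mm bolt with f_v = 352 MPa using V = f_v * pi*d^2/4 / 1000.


A = pi * d^2 / 4 = pi * 15^2 / 4 = 176.7146 mm^2
V = f_v * A / 1000 = 352 * 176.7146 / 1000
= 62.2035 kN

62.2035 kN


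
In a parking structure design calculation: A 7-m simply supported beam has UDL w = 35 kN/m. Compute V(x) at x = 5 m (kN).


R_A = w * L / 2 = 35 * 7 / 2 = 122.5 kN
V(x) = R_A - w * x = 122.5 - 35 * 5
= -52.5 kN

-52.5 kN


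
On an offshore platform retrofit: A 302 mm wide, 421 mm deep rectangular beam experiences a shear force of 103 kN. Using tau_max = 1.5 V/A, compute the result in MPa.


A = b * h = 302 * 421 = 127142 mm^2
V = 103 kN = 103000.0 N
tau_max = 1.5 * V / A = 1.5 * 103000.0 / 127142
= 1.2152 MPa

1.2152 MPa


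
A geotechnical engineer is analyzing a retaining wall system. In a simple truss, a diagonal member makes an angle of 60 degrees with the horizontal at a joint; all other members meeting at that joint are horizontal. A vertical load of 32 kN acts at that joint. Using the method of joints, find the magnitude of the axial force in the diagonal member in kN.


At the joint, only the diagonal has a vertical component, so vertical equilibrium gives:
F * sin(60) = 32
F = 32 / sin(60)
= 32 / 0.866025
= 36.95 kN

36.95 kN


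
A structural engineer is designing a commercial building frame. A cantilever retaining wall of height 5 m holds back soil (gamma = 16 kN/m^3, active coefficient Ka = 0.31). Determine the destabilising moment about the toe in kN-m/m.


Pa = 0.5 * Ka * gamma * H^2
= 0.5 * 0.31 * 16 * 5^2
= 62.0 kN/m
Arm = H / 3 = 5 / 3 = 1.6667 m
Mo = Pa * arm = Pa * H / 3 = 62.0 * 5 / 3 = 103.3333 kN-m/m

103.3333 kN-m/m


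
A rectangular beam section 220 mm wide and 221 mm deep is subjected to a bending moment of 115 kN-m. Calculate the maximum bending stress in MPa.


I = b * h^3 / 12 = 220 * 221^3 / 12 = 197887451.67 mm^4
y = h / 2 = 221 / 2 = 110.5 mm
M = 115 kN-m = 115000000.0 N-mm
sigma = M * y / I = 115000000.0 * 110.5 / 197887451.67
= 64.22 MPa

64.22 MPa


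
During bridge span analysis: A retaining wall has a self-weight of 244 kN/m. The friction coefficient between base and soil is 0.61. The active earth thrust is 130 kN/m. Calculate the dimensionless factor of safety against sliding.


Resisting force = mu * W = 0.61 * 244 = 148.84 kN/m
FOS = Resisting / Driving = 148.84 / 130
= 1.1449 (dimensionless)

1.1449 (dimensionless)


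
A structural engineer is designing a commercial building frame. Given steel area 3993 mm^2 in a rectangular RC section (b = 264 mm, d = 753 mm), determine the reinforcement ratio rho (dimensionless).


rho = As / (b * d)
= 3993 / (264 * 753)
= 3993 / 198792
= 0.020086 (dimensionless)

0.020086 (dimensionless)


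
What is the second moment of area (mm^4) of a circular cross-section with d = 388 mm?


r = d / 2 = 388 / 2 = 194.0 mm
I = pi * r^4 / 4 = pi * 194.0^4 / 4
= 1112491755.27 mm^4

1112491755.27 mm^4


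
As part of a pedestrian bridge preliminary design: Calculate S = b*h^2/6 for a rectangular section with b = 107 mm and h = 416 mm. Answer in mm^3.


S = b * h^2 / 6
= 107 * 416^2 / 6
= 107 * 173056 / 6
= 3086165.33 mm^3

3086165.33 mm^3


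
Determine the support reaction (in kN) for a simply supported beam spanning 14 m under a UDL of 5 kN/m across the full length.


Total load = w * L = 5 * 14 = 70 kN
By symmetry, each reaction R = total / 2 = 70 / 2 = 35.0 kN

35.0 kN


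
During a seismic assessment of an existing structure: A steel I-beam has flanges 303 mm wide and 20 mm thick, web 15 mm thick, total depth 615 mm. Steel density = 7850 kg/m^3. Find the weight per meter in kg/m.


A_flanges = 2 * 303 * 20 = 12120 mm^2
A_web = (615 - 2 * 20) * 15 = 8625 mm^2
A_total = 12120 + 8625 = 20745 mm^2 = 0.020745 m^2
Weight = rho * A = 7850 * 0.020745 = 162.8483 kg/m

162.8483 kg/m


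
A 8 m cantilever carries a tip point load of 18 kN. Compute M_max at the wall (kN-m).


For a cantilever with a point load at the free end:
M_max = P * L = 18 * 8 = 144 kN-m

144 kN-m


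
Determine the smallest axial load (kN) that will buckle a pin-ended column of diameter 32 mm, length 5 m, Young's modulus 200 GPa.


I = pi * d^4 / 64 = 51471.85 mm^4
L = 5000.0 mm
P_cr = pi^2 * E * I / L^2
= 9.8696 * 200000.0 * 51471.85 / 5000.0^2
= 4064.05 N = 4.0641 kN

4.0641 kN


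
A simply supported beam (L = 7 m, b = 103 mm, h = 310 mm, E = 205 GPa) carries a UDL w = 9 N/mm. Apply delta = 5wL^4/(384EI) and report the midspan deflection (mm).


I = 103 * 310^3 / 12 = 255706083.33 mm^4
L = 7000.0 mm, w = 9 N/mm, E = 205000.0 MPa
delta = 5 * w * L^4 / (384 * E * I)
= 5 * 9 * 7000.0^4 / (384 * 205000.0 * 255706083.33)
= 5.3676 mm

5.3676 mm


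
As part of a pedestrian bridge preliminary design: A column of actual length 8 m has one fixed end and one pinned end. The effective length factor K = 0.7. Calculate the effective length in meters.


L_eff = K * L
= 0.7 * 8
= 5.6 m

5.6 m


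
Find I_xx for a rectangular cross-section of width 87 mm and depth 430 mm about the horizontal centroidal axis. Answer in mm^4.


I = b * h^3 / 12
= 87 * 430^3 / 12
= 87 * 79507000 / 12
= 576425750.0 mm^4

576425750.0 mm^4


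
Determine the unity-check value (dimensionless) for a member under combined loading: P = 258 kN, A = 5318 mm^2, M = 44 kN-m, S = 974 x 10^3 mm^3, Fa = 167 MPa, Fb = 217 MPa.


f_a = P / A = 258000.0 / 5318 = 48.5145 MPa
f_b = M / S = 44000000.0 / 974000.0 = 45.1745 MPa
Ratio = f_a / Fa + f_b / Fb
= 48.5145 / 167 + 45.1745 / 217
= 0.4987 (dimensionless)

0.4987 (dimensionless)


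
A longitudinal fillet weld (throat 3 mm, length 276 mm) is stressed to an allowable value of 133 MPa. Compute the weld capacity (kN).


Strength = throat * length * allowable stress
= 3 * 276 * 133 N
= 110124 N
= 110.12 kN

110.12 kN


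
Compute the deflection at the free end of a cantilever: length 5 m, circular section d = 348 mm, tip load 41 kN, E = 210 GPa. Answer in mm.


I = pi * d^4 / 64 = pi * 348^4 / 64 = 719924369.13 mm^4
L = 5000.0 mm, P = 41000.0 N, E = 210000.0 MPa
delta = P * L^3 / (3 * E * I)
= 41000.0 * 5000.0^3 / (3 * 210000.0 * 719924369.13)
= 11.2997 mm

11.2997 mm


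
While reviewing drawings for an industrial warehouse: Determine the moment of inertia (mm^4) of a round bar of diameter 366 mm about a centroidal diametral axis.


r = d / 2 = 366 / 2 = 183.0 mm
I = pi * r^4 / 4 = pi * 183.0^4 / 4
= 880834345.46 mm^4

880834345.46 mm^4


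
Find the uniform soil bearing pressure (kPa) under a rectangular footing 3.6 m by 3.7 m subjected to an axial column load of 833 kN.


A = 3.6 * 3.7 = 13.32 m^2
q = P / A = 833 / 13.32
= 62.5375 kPa

62.5375 kPa


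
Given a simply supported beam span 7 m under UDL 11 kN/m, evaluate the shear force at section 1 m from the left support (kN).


R_A = w * L / 2 = 11 * 7 / 2 = 38.5 kN
V(x) = R_A - w * x = 38.5 - 11 * 1
= 27.5 kN

27.5 kN


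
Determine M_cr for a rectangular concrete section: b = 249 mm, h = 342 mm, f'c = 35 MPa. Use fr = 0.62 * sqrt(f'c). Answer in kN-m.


fr = 0.62 * sqrt(35) = 0.62 * 5.9161 = 3.668 MPa
I = 249 * 342^3 / 12 = 830035026.0 mm^4
y_t = 171.0 mm
M_cr = fr * I / y_t = 3.668 * 830035026.0 / 171.0 N-mm
= 17.8043 kN-m

17.8043 kN-m


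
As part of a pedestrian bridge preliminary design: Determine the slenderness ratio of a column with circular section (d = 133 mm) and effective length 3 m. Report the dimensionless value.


Radius of gyration r = d / 4 = 133 / 4 = 33.25 mm
L_eff = 3000.0 mm
Slenderness ratio = L / r = 3000.0 / 33.25 = 90.23 (dimensionless)

90.23 (dimensionless)


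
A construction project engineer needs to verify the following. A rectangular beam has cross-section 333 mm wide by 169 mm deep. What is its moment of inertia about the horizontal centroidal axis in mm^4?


I = b * h^3 / 12
= 333 * 169^3 / 12
= 333 * 4826809 / 12
= 133943949.75 mm^4

133943949.75 mm^4


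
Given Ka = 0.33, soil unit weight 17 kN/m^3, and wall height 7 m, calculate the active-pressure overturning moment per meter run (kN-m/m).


Pa = 0.5 * Ka * gamma * H^2
= 0.5 * 0.33 * 17 * 7^2
= 137.445 kN/m
Arm = H / 3 = 7 / 3 = 2.3333 m
Mo = Pa * arm = Pa * H / 3 = 137.445 * 7 / 3 = 320.705 kN-m/m

320.705 kN-m/m


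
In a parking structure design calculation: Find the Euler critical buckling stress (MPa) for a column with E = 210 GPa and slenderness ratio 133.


sigma_cr = pi^2 * E / lambda^2
= 9.8696 * 210000.0 / 133^2
= 9.8696 * 210000.0 / 17689
= 117.1698 MPa

117.1698 MPa


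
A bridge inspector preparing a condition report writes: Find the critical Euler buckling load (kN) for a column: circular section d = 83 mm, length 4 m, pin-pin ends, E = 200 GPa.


I = pi * d^4 / 64 = 2329604.88 mm^4
L = 4000.0 mm
P_cr = pi^2 * E * I / L^2
= 9.8696 * 200000.0 * 2329604.88 / 4000.0^2
= 287403.48 N = 287.4035 kN

287.4035 kN


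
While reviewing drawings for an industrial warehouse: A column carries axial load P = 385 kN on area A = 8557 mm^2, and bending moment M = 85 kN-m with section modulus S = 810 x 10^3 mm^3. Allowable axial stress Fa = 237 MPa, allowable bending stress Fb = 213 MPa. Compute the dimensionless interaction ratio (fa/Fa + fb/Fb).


f_a = P / A = 385000.0 / 8557 = 44.9924 MPa
f_b = M / S = 85000000.0 / 810000.0 = 104.9383 MPa
Ratio = f_a / Fa + f_b / Fb
= 44.9924 / 237 + 104.9383 / 213
= 0.6825 (dimensionless)

0.6825 (dimensionless)


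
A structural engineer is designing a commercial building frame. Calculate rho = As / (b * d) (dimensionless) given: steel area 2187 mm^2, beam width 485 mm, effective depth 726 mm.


rho = As / (b * d)
= 2187 / (485 * 726)
= 2187 / 352110
= 0.006211 (dimensionless)

0.006211 (dimensionless)


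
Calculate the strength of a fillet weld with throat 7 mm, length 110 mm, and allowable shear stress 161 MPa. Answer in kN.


Strength = throat * length * allowable stress
= 7 * 110 * 161 N
= 123970 N
= 123.97 kN

123.97 kN


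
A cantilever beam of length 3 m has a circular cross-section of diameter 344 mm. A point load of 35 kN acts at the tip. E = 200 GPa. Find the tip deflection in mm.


I = pi * d^4 / 64 = pi * 344^4 / 64 = 687390726.76 mm^4
L = 3000.0 mm, P = 35000.0 N, E = 200000.0 MPa
delta = P * L^3 / (3 * E * I)
= 35000.0 * 3000.0^3 / (3 * 200000.0 * 687390726.76)
= 2.2913 mm

2.2913 mm


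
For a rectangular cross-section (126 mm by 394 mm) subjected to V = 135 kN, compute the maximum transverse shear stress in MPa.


A = b * h = 126 * 394 = 49644 mm^2
V = 135 kN = 135000.0 N
tau_max = 1.5 * V / A = 1.5 * 135000.0 / 49644
= 4.079 MPa

4.079 MPa


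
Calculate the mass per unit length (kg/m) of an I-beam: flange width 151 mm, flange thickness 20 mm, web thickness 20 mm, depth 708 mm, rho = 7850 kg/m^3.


A_flanges = 2 * 151 * 20 = 6040 mm^2
A_web = (708 - 2 * 20) * 20 = 13360 mm^2
A_total = 6040 + 13360 = 19400 mm^2 = 0.019400 m^2
Weight = rho * A = 7850 * 0.019400 = 152.29 kg/m

152.29 kg/m


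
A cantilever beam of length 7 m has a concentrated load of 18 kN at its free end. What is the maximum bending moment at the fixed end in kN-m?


For a cantilever with a point load at the free end:
M_max = P * L = 18 * 7 = 126 kN-m

126 kN-m


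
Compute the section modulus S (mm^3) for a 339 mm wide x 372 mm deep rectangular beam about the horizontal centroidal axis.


S = b * h^2 / 6
= 339 * 372^2 / 6
= 339 * 138384 / 6
= 7818696.0 mm^3

7818696.0 mm^3


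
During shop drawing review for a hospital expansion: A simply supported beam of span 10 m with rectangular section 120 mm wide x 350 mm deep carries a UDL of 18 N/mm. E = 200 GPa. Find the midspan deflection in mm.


I = 120 * 350^3 / 12 = 428750000.0 mm^4
L = 10000.0 mm, w = 18 N/mm, E = 200000.0 MPa
delta = 5 * w * L^4 / (384 * E * I)
= 5 * 18 * 10000.0^4 / (384 * 200000.0 * 428750000.0)
= 27.3324 mm

27.3324 mm


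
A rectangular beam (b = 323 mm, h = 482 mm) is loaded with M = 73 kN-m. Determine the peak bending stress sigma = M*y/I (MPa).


I = b * h^3 / 12 = 323 * 482^3 / 12 = 3014132855.33 mm^4
y = h / 2 = 482 / 2 = 241.0 mm
M = 73 kN-m = 73000000.0 N-mm
sigma = M * y / I = 73000000.0 * 241.0 / 3014132855.33
= 5.84 MPa

5.84 MPa


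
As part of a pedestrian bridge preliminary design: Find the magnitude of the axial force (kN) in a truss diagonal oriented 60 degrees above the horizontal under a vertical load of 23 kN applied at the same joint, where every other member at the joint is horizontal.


At the joint, only the diagonal has a vertical component, so vertical equilibrium gives:
F * sin(60) = 23
F = 23 / sin(60)
= 23 / 0.866025
= 26.56 kN

26.56 kN


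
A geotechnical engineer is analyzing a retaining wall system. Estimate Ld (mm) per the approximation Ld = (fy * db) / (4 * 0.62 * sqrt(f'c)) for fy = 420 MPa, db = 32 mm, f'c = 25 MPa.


Ld = (fy * db) / (4 * 0.62 * sqrt(f'c))
= (420 * 32) / (4 * 0.62 * sqrt(25))
= 13440 / 12.4
= 1083.87 mm

1083.87 mm


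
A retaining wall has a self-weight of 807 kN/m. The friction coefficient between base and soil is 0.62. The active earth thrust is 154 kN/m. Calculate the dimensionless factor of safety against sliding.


Resisting force = mu * W = 0.62 * 807 = 500.34 kN/m
FOS = Resisting / Driving = 500.34 / 154
= 3.249 (dimensionless)

3.249 (dimensionless)


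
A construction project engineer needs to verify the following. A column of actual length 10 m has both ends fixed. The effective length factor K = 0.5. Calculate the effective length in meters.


L_eff = K * L
= 0.5 * 10
= 5.0 m

5.0 m


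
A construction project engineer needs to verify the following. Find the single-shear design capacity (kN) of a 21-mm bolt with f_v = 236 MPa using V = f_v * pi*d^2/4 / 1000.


A = pi * d^2 / 4 = pi * 21^2 / 4 = 346.3606 mm^2
V = f_v * A / 1000 = 236 * 346.3606 / 1000
= 81.7411 kN

81.7411 kN


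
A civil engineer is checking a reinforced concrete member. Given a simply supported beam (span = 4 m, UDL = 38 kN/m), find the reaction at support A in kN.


Total load = w * L = 38 * 4 = 152 kN
By symmetry, each reaction R = total / 2 = 152 / 2 = 76.0 kN

76.0 kN


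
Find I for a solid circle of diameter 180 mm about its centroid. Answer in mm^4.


r = d / 2 = 180 / 2 = 90.0 mm
I = pi * r^4 / 4 = pi * 90.0^4 / 4
= 51529973.5 mm^4

51529973.5 mm^4


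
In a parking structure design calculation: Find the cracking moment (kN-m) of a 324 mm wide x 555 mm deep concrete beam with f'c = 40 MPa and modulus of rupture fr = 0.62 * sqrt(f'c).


fr = 0.62 * sqrt(40) = 0.62 * 6.3246 = 3.9212 MPa
I = 324 * 555^3 / 12 = 4615754625.0 mm^4
y_t = 277.5 mm
M_cr = fr * I / y_t = 3.9212 * 4615754625.0 / 277.5 N-mm
= 65.2231 kN-m

65.2231 kN-m


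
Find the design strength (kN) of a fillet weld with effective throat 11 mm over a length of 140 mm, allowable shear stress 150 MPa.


Strength = throat * length * allowable stress
= 11 * 140 * 150 N
= 231000 N
= 231.0 kN

231.0 kN


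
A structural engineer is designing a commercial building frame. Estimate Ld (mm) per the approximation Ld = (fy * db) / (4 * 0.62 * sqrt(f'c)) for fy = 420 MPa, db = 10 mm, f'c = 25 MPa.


Ld = (fy * db) / (4 * 0.62 * sqrt(f'c))
= (420 * 10) / (4 * 0.62 * sqrt(25))
= 4200 / 12.4
= 338.71 mm

338.71 mm


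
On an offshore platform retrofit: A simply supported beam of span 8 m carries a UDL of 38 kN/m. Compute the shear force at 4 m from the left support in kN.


R_A = w * L / 2 = 38 * 8 / 2 = 152.0 kN
V(x) = R_A - w * x = 152.0 - 38 * 4
= 0.0 kN

0.0 kN


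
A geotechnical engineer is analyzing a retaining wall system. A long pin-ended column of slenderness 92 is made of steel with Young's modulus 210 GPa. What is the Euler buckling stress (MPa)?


sigma_cr = pi^2 * E / lambda^2
= 9.8696 * 210000.0 / 92^2
= 9.8696 * 210000.0 / 8464
= 244.8744 MPa

244.8744 MPa


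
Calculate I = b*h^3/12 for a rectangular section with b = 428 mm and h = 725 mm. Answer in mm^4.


I = b * h^3 / 12
= 428 * 725^3 / 12
= 428 * 381078125 / 12
= 13591786458.33 mm^4

13591786458.33 mm^4


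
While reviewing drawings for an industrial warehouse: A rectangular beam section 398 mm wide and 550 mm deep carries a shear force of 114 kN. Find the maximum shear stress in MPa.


A = b * h = 398 * 550 = 218900 mm^2
V = 114 kN = 114000.0 N
tau_max = 1.5 * V / A = 1.5 * 114000.0 / 218900
= 0.7812 MPa

0.7812 MPa


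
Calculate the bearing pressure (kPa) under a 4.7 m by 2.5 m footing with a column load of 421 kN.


A = 4.7 * 2.5 = 11.75 m^2
q = P / A = 421 / 11.75
= 35.8298 kPa

35.8298 kPa


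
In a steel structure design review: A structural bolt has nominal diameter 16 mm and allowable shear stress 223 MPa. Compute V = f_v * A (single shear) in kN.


A = pi * d^2 / 4 = pi * 16^2 / 4 = 201.0619 mm^2
V = f_v * A / 1000 = 223 * 201.0619 / 1000
= 44.8368 kN

44.8368 kN


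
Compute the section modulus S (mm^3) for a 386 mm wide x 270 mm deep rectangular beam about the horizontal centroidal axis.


S = b * h^2 / 6
= 386 * 270^2 / 6
= 386 * 72900 / 6
= 4689900.0 mm^3

4689900.0 mm^3


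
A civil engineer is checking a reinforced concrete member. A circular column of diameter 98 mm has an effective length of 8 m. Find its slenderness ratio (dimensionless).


Radius of gyration r = d / 4 = 98 / 4 = 24.5 mm
L_eff = 8000.0 mm
Slenderness ratio = L / r = 8000.0 / 24.5 = 326.53 (dimensionless)

326.53 (dimensionless)


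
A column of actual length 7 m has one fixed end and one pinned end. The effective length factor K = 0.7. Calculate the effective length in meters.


L_eff = K * L
= 0.7 * 7
= 4.9 m

4.9 m


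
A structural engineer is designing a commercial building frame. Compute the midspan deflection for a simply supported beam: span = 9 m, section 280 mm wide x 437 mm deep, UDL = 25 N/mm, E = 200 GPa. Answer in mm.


I = 280 * 437^3 / 12 = 1947247236.67 mm^4
L = 9000.0 mm, w = 25 N/mm, E = 200000.0 MPa
delta = 5 * w * L^4 / (384 * E * I)
= 5 * 25 * 9000.0^4 / (384 * 200000.0 * 1947247236.67)
= 5.484 mm

5.484 mm


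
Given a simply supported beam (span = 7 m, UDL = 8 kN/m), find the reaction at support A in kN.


Total load = w * L = 8 * 7 = 56 kN
By symmetry, each reaction R = total / 2 = 56 / 2 = 28.0 kN

28.0 kN


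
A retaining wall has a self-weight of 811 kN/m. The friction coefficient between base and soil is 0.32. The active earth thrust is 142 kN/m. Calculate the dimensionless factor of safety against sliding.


Resisting force = mu * W = 0.32 * 811 = 259.52 kN/m
FOS = Resisting / Driving = 259.52 / 142
= 1.8276 (dimensionless)

1.8276 (dimensionless)


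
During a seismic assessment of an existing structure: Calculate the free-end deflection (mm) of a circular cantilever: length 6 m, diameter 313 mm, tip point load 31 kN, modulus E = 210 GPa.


I = pi * d^4 / 64 = pi * 313^4 / 64 = 471137039.8 mm^4
L = 6000.0 mm, P = 31000.0 N, E = 210000.0 MPa
delta = P * L^3 / (3 * E * I)
= 31000.0 * 6000.0^3 / (3 * 210000.0 * 471137039.8)
= 22.5594 mm

22.5594 mm


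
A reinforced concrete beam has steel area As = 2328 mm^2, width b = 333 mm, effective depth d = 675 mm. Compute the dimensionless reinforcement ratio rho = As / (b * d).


rho = As / (b * d)
= 2328 / (333 * 675)
= 2328 / 224775
= 0.010357 (dimensionless)

0.010357 (dimensionless)


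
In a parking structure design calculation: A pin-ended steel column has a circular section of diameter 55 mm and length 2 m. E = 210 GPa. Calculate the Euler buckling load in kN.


I = pi * d^4 / 64 = 449180.25 mm^4
L = 2000.0 mm
P_cr = pi^2 * E * I / L^2
= 9.8696 * 210000.0 * 449180.25 / 2000.0^2
= 232744.65 N = 232.7446 kN

232.7446 kN


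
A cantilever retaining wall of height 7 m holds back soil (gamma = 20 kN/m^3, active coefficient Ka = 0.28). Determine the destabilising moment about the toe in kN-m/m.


Pa = 0.5 * Ka * gamma * H^2
= 0.5 * 0.28 * 20 * 7^2
= 137.2 kN/m
Arm = H / 3 = 7 / 3 = 2.3333 m
Mo = Pa * arm = Pa * H / 3 = 137.2 * 7 / 3 = 320.1333 kN-m/m

320.1333 kN-m/m


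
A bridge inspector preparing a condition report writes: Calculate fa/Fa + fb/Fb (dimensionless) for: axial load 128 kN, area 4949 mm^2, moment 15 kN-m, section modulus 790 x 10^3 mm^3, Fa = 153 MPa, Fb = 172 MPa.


f_a = P / A = 128000.0 / 4949 = 25.8638 MPa
f_b = M / S = 15000000.0 / 790000.0 = 18.9873 MPa
Ratio = f_a / Fa + f_b / Fb
= 25.8638 / 153 + 18.9873 / 172
= 0.2794 (dimensionless)

0.2794 (dimensionless)


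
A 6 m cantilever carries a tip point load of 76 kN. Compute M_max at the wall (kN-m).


For a cantilever with a point load at the free end:
M_max = P * L = 76 * 6 = 456 kN-m

456 kN-m


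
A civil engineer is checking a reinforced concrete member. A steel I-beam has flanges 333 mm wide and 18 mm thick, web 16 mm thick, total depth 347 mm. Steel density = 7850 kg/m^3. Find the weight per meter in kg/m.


A_flanges = 2 * 333 * 18 = 11988 mm^2
A_web = (347 - 2 * 18) * 16 = 4976 mm^2
A_total = 11988 + 4976 = 16964 mm^2 = 0.016964 m^2
Weight = rho * A = 7850 * 0.016964 = 133.1674 kg/m

133.1674 kg/m


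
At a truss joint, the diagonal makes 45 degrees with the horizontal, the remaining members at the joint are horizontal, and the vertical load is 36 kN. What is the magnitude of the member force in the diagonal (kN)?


At the joint, only the diagonal has a vertical component, so vertical equilibrium gives:
F * sin(45) = 36
F = 36 / sin(45)
= 36 / 0.707107
= 50.91 kN

50.91 kN


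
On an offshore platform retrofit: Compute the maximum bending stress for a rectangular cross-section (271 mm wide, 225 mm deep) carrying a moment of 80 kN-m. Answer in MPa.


I = b * h^3 / 12 = 271 * 225^3 / 12 = 257238281.25 mm^4
y = h / 2 = 225 / 2 = 112.5 mm
M = 80 kN-m = 80000000.0 N-mm
sigma = M * y / I = 80000000.0 * 112.5 / 257238281.25
= 34.99 MPa

34.99 MPa


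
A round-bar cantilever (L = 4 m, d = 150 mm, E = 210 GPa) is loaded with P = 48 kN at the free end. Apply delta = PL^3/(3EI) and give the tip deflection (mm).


I = pi * d^4 / 64 = pi * 150^4 / 64 = 24850488.76 mm^4
L = 4000.0 mm, P = 48000.0 N, E = 210000.0 MPa
delta = P * L^3 / (3 * E * I)
= 48000.0 * 4000.0^3 / (3 * 210000.0 * 24850488.76)
= 196.2211 mm

196.2211 mm


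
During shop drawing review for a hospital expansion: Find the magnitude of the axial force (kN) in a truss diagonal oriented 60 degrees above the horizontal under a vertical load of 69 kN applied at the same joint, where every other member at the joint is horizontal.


At the joint, only the diagonal has a vertical component, so vertical equilibrium gives:
F * sin(60) = 69
F = 69 / sin(60)
= 69 / 0.866025
= 79.67 kN

79.67 kN


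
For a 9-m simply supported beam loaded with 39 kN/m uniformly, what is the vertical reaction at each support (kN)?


Total load = w * L = 39 * 9 = 351 kN
By symmetry, each reaction R = total / 2 = 351 / 2 = 175.5 kN

175.5 kN


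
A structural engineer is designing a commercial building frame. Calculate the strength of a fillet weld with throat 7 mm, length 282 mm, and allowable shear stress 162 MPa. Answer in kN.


Strength = throat * length * allowable stress
= 7 * 282 * 162 N
= 319788 N
= 319.79 kN

319.79 kN


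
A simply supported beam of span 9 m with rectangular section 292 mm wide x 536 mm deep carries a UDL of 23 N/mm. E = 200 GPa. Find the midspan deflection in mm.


I = 292 * 536^3 / 12 = 3747105962.67 mm^4
L = 9000.0 mm, w = 23 N/mm, E = 200000.0 MPa
delta = 5 * w * L^4 / (384 * E * I)
= 5 * 23 * 9000.0^4 / (384 * 200000.0 * 3747105962.67)
= 2.6219 mm

2.6219 mm


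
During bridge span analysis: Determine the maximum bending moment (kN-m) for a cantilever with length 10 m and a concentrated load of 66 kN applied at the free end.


For a cantilever with a point load at the free end:
M_max = P * L = 66 * 10 = 660 kN-m

660 kN-m


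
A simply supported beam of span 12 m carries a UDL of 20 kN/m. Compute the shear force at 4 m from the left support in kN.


R_A = w * L / 2 = 20 * 12 / 2 = 120.0 kN
V(x) = R_A - w * x = 120.0 - 20 * 4
= 40.0 kN

40.0 kN


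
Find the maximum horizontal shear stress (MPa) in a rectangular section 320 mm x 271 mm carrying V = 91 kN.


A = b * h = 320 * 271 = 86720 mm^2
V = 91 kN = 91000.0 N
tau_max = 1.5 * V / A = 1.5 * 91000.0 / 86720
= 1.574 MPa

1.574 MPa


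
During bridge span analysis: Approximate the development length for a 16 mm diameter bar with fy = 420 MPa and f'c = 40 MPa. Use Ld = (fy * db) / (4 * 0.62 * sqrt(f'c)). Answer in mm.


Ld = (fy * db) / (4 * 0.62 * sqrt(f'c))
= (420 * 16) / (4 * 0.62 * sqrt(40))
= 6720 / 15.6849
= 428.44 mm

428.44 mm


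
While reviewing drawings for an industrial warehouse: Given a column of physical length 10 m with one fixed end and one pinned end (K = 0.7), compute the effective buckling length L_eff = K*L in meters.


L_eff = K * L
= 0.7 * 10
= 7.0 m

7.0 m


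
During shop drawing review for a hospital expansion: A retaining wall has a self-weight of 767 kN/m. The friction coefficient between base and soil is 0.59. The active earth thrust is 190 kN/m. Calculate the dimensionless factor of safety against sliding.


Resisting force = mu * W = 0.59 * 767 = 452.53 kN/m
FOS = Resisting / Driving = 452.53 / 190
= 2.3817 (dimensionless)

2.3817 (dimensionless)


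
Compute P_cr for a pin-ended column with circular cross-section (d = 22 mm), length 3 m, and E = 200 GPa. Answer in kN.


I = pi * d^4 / 64 = 11499.01 mm^4
L = 3000.0 mm
P_cr = pi^2 * E * I / L^2
= 9.8696 * 200000.0 * 11499.01 / 3000.0^2
= 2522.02 N = 2.522 kN

2.522 kN


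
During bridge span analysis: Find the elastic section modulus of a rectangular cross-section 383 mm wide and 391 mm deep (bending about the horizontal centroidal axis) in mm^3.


S = b * h^2 / 6
= 383 * 391^2 / 6
= 383 * 152881 / 6
= 9758903.83 mm^3

9758903.83 mm^3


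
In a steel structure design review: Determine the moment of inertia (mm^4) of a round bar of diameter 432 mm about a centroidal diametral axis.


r = d / 2 = 432 / 2 = 216.0 mm
I = pi * r^4 / 4 = pi * 216.0^4 / 4
= 1709640848.81 mm^4

1709640848.81 mm^4


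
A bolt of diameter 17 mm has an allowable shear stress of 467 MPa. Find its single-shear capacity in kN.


A = pi * d^2 / 4 = pi * 17^2 / 4 = 226.9801 mm^2
V = f_v * A / 1000 = 467 * 226.9801 / 1000
= 105.9997 kN

105.9997 kN


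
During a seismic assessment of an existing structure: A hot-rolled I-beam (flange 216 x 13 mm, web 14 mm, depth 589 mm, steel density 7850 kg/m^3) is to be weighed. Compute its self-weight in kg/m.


A_flanges = 2 * 216 * 13 = 5616 mm^2
A_web = (589 - 2 * 13) * 14 = 7882 mm^2
A_total = 5616 + 7882 = 13498 mm^2 = 0.013498 m^2
Weight = rho * A = 7850 * 0.013498 = 105.9593 kg/m

105.9593 kg/m


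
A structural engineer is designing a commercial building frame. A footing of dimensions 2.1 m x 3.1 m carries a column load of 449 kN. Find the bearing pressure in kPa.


A = 2.1 * 3.1 = 6.51 m^2
q = P / A = 449 / 6.51
= 68.9708 kPa

68.9708 kPa


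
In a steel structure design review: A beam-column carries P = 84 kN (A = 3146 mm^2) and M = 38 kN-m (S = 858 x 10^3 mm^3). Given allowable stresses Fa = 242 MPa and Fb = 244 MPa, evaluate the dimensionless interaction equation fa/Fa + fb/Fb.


f_a = P / A = 84000.0 / 3146 = 26.7006 MPa
f_b = M / S = 38000000.0 / 858000.0 = 44.289 MPa
Ratio = f_a / Fa + f_b / Fb
= 26.7006 / 242 + 44.289 / 244
= 0.2918 (dimensionless)

0.2918 (dimensionless)


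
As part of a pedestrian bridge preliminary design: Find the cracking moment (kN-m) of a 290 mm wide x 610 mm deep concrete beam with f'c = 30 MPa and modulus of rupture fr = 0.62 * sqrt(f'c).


fr = 0.62 * sqrt(30) = 0.62 * 5.4772 = 3.3959 MPa
I = 290 * 610^3 / 12 = 5485374166.67 mm^4
y_t = 305.0 mm
M_cr = fr * I / y_t = 3.3959 * 5485374166.67 / 305.0 N-mm
= 61.0743 kN-m

61.0743 kN-m


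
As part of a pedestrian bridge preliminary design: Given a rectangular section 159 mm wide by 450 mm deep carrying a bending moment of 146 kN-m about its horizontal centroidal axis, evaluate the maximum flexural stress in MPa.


I = b * h^3 / 12 = 159 * 450^3 / 12 = 1207406250.0 mm^4
y = h / 2 = 450 / 2 = 225.0 mm
M = 146 kN-m = 146000000.0 N-mm
sigma = M * y / I = 146000000.0 * 225.0 / 1207406250.0
= 27.21 MPa

27.21 MPa
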